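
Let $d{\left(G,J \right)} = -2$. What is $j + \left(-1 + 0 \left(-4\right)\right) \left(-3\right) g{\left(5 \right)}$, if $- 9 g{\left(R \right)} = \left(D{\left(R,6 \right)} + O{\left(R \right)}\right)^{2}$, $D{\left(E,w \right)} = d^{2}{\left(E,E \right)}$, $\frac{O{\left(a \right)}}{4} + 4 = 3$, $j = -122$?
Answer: $-122$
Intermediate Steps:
$O{\left(a \right)} = -4$ ($O{\left(a \right)} = -16 + 4 \cdot 3 = -16 + 12 = -4$)
$D{\left(E,w \right)} = 4$ ($D{\left(E,w \right)} = \left(-2\right)^{2} = 4$)
$g{\left(R \right)} = 0$ ($g{\left(R \right)} = - \frac{\left(4 - 4\right)^{2}}{9} = - \frac{0^{2}}{9} = \left(- \frac{1}{9}\right) 0 = 0$)
$j + \left(-1 + 0 \left(-4\right)\right) \left(-3\right) g{\left(5 \right)} = -122 + \left(-1 + 0 \left(-4\right)\right) \left(-3\right) 0 = -122 + \left(-1 + 0\right) \left(-3\right) 0 = -122 + \left(-1\right) \left(-3\right) 0 = -122 + 3 \cdot 0 = -122 + 0 = -122$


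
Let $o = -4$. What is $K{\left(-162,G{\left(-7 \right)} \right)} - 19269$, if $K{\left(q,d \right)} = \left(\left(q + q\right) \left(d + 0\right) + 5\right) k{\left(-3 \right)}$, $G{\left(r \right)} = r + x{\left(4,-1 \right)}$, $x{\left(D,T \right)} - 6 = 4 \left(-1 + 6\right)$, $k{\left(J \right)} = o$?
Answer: $5335$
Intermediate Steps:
$k{\left(J \right)} = -4$
$x{\left(D,T \right)} = 26$ ($x{\left(D,T \right)} = 6 + 4 \left(-1 + 6\right) = 6 + 4 \cdot 5 = 6 + 20 = 26$)
$G{\left(r \right)} = 26 + r$ ($G{\left(r \right)} = r + 26 = 26 + r$)
$K{\left(q,d \right)} = -20 - 8 d q$ ($K{\left(q,d \right)} = \left(\left(q + q\right) \left(d + 0\right) + 5\right) \left(-4\right) = \left(2 q d + 5\right) \left(-4\right) = \left(2 d q + 5\right) \left(-4\right) = \left(5 + 2 d q\right) \left(-4\right) = -20 - 8 d q$)
$K{\left(-162,G{\left(-7 \right)} \right)} - 19269 = \left(-20 - 8 \left(26 - 7\right) \left(-162\right)\right) - 19269 = \left(-20 - 152 \left(-162\right)\right) - 19269 = \left(-20 + 24624\right) - 19269 = 24604 - 19269 = 5335$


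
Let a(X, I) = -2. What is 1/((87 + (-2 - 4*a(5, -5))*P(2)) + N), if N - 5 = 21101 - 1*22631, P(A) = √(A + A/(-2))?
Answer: -1/1432 ≈ -0.00069832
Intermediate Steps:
P(A) = √2*√A/2 (P(A) = √(A + A*(-½)) = √(A - A/2) = √(A/2) = √2*√A/2)
N = -1525 (N = 5 + (21101 - 1*22631) = 5 + (21101 - 22631) = 5 - 1530 = -1525)
1/((87 + (-2 - 4*a(5, -5))*P(2)) + N) = 1/((87 + (-2 - 4*(-2))*(√2*√2/2)) - 1525) = 1/((87 + (-2 + 8)*1) - 1525) = 1/((87 + 6*1) - 1525) = 1/((87 + 6) - 1525) = 1/(93 - 1525) = 1/(-1432) = -1/1432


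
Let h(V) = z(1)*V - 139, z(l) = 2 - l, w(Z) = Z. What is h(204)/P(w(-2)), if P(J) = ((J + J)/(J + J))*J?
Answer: -65/2 ≈ -32.500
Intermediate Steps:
h(V) = -139 + V (h(V) = (2 - 1*1)*V - 139 = (2 - 1)*V - 139 = 1*V - 139 = V - 139 = -139 + V)
P(J) = J (P(J) = ((2*J)/((2*J)))*J = ((2*J)*(1/(2*J)))*J = 1*J = J)
h(204)/P(w(-2)) = (-139 + 204)/(-2) = 65*(-1/2) = -65/2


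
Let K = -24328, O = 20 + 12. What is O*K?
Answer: -778496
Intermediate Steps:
O = 32
O*K = 32*(-24328) = -778496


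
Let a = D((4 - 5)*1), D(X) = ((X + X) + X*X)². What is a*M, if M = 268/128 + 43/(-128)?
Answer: 225/128 ≈ 1.7578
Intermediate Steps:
M = 225/128 (M = 268*(1/128) + 43*(-1/128) = 67/32 - 43/128 = 225/128 ≈ 1.7578)
D(X) = (X² + 2*X)² (D(X) = (2*X + X²)² = (X² + 2*X)²)
a = 1 (a = ((4 - 5)*1)²*(2 + (4 - 5)*1)² = (-1*1)²*(2 - 1*1)² = (-1)²*(2 - 1)² = 1*1² = 1*1 = 1)
a*M = 1*(225/128) = 225/128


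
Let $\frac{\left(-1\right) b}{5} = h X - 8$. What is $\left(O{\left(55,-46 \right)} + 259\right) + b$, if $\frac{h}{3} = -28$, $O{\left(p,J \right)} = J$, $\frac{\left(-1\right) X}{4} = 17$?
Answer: $-28307$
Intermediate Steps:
$X = -68$ ($X = \left(-4\right) 17 = -68$)
$h = -84$ ($h = 3 \left(-28\right) = -84$)
$b = -28520$ ($b = - 5 \left(\left(-84\right) \left(-68\right) - 8\right) = - 5 \left(5712 - 8\right) = \left(-5\right) 5704 = -28520$)
$\left(O{\left(55,-46 \right)} + 259\right) + b = \left(-46 + 259\right) - 28520 = 213 - 28520 = -28307$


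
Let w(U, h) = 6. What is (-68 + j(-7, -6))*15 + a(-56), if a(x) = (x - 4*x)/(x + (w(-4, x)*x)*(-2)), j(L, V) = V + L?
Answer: -13362/11 ≈ -1214.7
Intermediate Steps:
j(L, V) = L + V
a(x) = 3/11 (a(x) = (x - 4*x)/(x + (6*x)*(-2)) = (-3*x)/(x - 12*x) = (-3*x)/((-11*x)) = (-3*x)*(-1/(11*x)) = 3/11)
(-68 + j(-7, -6))*15 + a(-56) = (-68 + (-7 - 6))*15 + 3/11 = (-68 - 13)*15 + 3/11 = -81*15 + 3/11 = -1215 + 3/11 = -13362/11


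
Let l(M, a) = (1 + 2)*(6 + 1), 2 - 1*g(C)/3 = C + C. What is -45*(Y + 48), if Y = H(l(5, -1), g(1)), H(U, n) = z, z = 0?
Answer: -2160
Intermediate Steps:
g(C) = 6 - 6*C (g(C) = 6 - 3*(C + C) = 6 - 6*C)
l(M, a) = 21 (l(M, a) = 3*7 = 21)
H(U, n) = 0
Y = 0
-45*(Y + 48) = -45*(0 + 48) = -45*48 = -2160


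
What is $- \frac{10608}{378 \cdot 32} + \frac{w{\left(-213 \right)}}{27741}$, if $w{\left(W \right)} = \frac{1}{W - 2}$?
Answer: $- \frac{8966761}{10224540} \approx -0.87698$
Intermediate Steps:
$w{\left(W \right)} = \frac{1}{-2 + W}$
$- \frac{10608}{378 \cdot 32} + \frac{w{\left(-213 \right)}}{27741} = - \frac{10608}{378 \cdot 32} + \frac{1}{\left(-2 - 213\right) 27741} = - \frac{10608}{12096} + \frac{1}{-215} \cdot \frac{1}{27741} = \left(-10608\right) \frac{1}{12096} - \frac{1}{5964315} = - \frac{221}{252} - \frac{1}{5964315} = - \frac{8966761}{10224540}$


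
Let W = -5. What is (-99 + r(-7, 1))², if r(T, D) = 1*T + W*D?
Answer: 12321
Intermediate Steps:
r(T, D) = T - 5*D (r(T, D) = 1*T - 5*D = T - 5*D)
(-99 + r(-7, 1))² = (-99 + (-7 - 5*1))² = (-99 + (-7 - 5))² = (-99 - 12)² = (-111)² = 12321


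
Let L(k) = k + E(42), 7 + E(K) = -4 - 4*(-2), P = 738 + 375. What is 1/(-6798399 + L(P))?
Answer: -1/6797289 ≈ -1.4712e-7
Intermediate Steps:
P = 1113
E(K) = -3 (E(K) = -7 + (-4 - 4*(-2)) = -7 + (-4 + 8) = -7 + 4 = -3)
L(k) = -3 + k (L(k) = k - 3 = -3 + k)
1/(-6798399 + L(P)) = 1/(-6798399 + (-3 + 1113)) = 1/(-6798399 + 1110) = 1/(-6797289) = -1/6797289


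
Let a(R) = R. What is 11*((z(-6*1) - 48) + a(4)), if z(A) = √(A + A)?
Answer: -484 + 22*I*√3 ≈ -484.0 + 38.105*I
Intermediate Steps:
z(A) = √2*√A (z(A) = √(2*A) = √2*√A)
11*((z(-6*1) - 48) + a(4)) = 11*((√2*√(-6*1) - 48) + 4) = 11*((√2*√(-6) - 48) + 4) = 11*((√2*(I*√6) - 48) + 4) = 11*((2*I*√3 - 48) + 4) = 11*((-48 + 2*I*√3) + 4) = 11*(-44 + 2*I*√3) = -484 + 22*I*√3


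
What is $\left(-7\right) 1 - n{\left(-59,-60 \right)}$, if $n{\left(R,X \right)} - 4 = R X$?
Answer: $-3551$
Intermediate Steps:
$n{\left(R,X \right)} = 4 + R X$
$\left(-7\right) 1 - n{\left(-59,-60 \right)} = \left(-7\right) 1 - \left(4 - -3540\right) = -7 - \left(4 + 3540\right) = -7 - 3544 = -3551$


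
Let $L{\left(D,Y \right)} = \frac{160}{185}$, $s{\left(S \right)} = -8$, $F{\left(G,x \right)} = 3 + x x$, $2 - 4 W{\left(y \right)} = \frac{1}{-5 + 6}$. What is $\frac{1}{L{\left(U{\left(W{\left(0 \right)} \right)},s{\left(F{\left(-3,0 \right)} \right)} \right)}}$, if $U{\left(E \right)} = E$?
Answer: $\frac{37}{32} \approx 1.1563$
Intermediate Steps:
$W{\left(y \right)} = \frac{1}{4}$ ($W{\left(y \right)} = \frac{1}{2} - \frac{1}{4 \left(-5 + 6\right)} = \frac{1}{2} - \frac{1}{4 \cdot 1} = \frac{1}{2} - \frac{1}{4} = \frac{1}{4}$)
$F{\left(G,x \right)} = 3 + x^{2}$
$L{\left(D,Y \right)} = \frac{32}{37}$ ($L{\left(D,Y \right)} = 160 \cdot \frac{1}{185} = \frac{32}{37}$)
$\frac{1}{L{\left(U{\left(W{\left(0 \right)} \right)},s{\left(F{\left(-3,0 \right)} \right)} \right)}} = \frac{1}{\frac{32}{37}} = \frac{37}{32}$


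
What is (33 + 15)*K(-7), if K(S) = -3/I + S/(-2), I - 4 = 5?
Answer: 152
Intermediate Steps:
I = 9 (I = 4 + 5 = 9)
K(S) = -1/3 - S/2 (K(S) = -3/9 + S/(-2) = -3*1/9 + S*(-1/2) = -1/3 - S/2)
(33 + 15)*K(-7) = (33 + 15)*(-1/3 - 1/2*(-7)) = 48*(-1/3 + 7/2) = 48*(19/6) = 152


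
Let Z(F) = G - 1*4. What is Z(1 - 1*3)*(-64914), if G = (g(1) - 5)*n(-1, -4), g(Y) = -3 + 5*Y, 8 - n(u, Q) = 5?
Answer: 843882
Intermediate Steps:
n(u, Q) = 3 (n(u, Q) = 8 - 1*5 = 8 - 5 = 3)
G = -9 (G = ((-3 + 5*1) - 5)*3 = ((-3 + 5) - 5)*3 = (2 - 5)*3 = -3*3 = -9)
Z(F) = -13 (Z(F) = -9 - 1*4 = -9 - 4 = -13)
Z(1 - 1*3)*(-64914) = -13*(-64914) = 843882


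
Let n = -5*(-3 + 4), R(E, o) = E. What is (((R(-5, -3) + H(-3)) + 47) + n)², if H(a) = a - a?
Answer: 1369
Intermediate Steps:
n = -5 (n = -5*1 = -5)
H(a) = 0
(((R(-5, -3) + H(-3)) + 47) + n)² = (((-5 + 0) + 47) - 5)² = ((-5 + 47) - 5)² = (42 - 5)² = 37² = 1369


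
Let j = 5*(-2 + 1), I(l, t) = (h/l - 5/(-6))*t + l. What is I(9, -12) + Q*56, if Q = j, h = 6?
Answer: -289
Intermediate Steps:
I(l, t) = l + t*(5/6 + 6/l) (I(l, t) = (6/l - 5/(-6))*t + l = (6/l - 5*(-1/6))*t + l = (6/l + 5/6)*t + l = (5/6 + 6/l)*t + l = t*(5/6 + 6/l) + l = l + t*(5/6 + 6/l))
j = -5 (j = 5*(-1) = -5)
Q = -5
I(9, -12) + Q*56 = (9 + (5/6)*(-12) + 6*(-12)/9) - 5*56 = (9 - 10 + 6*(-12)*(1/9)) - 280 = (9 - 10 - 8) - 280 = -9 - 280 = -289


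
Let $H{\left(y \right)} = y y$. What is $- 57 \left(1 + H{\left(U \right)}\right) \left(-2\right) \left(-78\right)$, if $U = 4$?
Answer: $-151164$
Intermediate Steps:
$H{\left(y \right)} = y^{2}$
$- 57 \left(1 + H{\left(U \right)}\right) \left(-2\right) \left(-78\right) = - 57 \left(1 + 4^{2}\right) \left(-2\right) \left(-78\right) = - 57 \left(1 + 16\right) \left(-2\right) \left(-78\right) = - 57 \cdot 17 \left(-2\right) \left(-78\right) = \left(-57\right) \left(-34\right) \left(-78\right) = 1938 \left(-78\right) = -151164$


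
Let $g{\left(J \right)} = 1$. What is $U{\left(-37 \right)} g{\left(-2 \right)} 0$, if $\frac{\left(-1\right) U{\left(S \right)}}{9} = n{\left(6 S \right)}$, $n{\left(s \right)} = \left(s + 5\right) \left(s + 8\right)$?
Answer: $0$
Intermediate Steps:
$n{\left(s \right)} = \left(5 + s\right) \left(8 + s\right)$
$U{\left(S \right)} = -360 - 702 S - 324 S^{2}$ ($U{\left(S \right)} = - 9 \left(40 + \left(6 S\right)^{2} + 13 \cdot 6 S\right) = - 9 \left(40 + 36 S^{2} + 78 S\right) = -360 - 702 S - 324 S^{2}$)
$U{\left(-37 \right)} g{\left(-2 \right)} 0 = \left(-360 - -25974 - 324 \left(-37\right)^{2}\right) 1 \cdot 0 = \left(-360 + 25974 - 443556\right) 0 = \left(-417942\right) 0 = 0$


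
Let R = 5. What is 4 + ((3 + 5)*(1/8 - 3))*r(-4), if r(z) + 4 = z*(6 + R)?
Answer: 1108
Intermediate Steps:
r(z) = -4 + 11*z (r(z) = -4 + z*(6 + 5) = -4 + z*11 = -4 + 11*z)
4 + ((3 + 5)*(1/8 - 3))*r(-4) = 4 + ((3 + 5)*(1/8 - 3))*(-4 + 11*(-4)) = 4 + (8*(⅛ - 3))*(-4 - 44) = 4 + (8*(-23/8))*(-48) = 4 - 23*(-48) = 4 + 1104 = 1108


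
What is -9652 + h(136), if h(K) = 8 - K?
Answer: -9780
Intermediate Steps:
-9652 + h(136) = -9652 + (8 - 1*136) = -9652 + (8 - 136) = -9652 - 128 = -9780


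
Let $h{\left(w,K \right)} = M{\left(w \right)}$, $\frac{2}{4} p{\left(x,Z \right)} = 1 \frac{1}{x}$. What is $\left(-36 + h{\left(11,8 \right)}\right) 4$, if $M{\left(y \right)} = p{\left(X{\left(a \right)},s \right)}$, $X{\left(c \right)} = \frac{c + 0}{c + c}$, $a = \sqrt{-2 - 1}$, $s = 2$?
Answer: $-128$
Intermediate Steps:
$a = i \sqrt{3}$ ($a = \sqrt{-3} = i \sqrt{3} \approx 1.732 i$)
$X{\left(c \right)} = \frac{1}{2}$ ($X{\left(c \right)} = \frac{c}{2 c} = c \frac{1}{2 c} = \frac{1}{2}$)
$p{\left(x,Z \right)} = \frac{2}{x}$ ($p{\left(x,Z \right)} = 2 \cdot 1 \frac{1}{x} = \frac{2}{x}$)
$M{\left(y \right)} = 4$ ($M{\left(y \right)} = 2 \frac{1}{\frac{1}{2}} = 2 \cdot 2 = 4$)
$h{\left(w,K \right)} = 4$
$\left(-36 + h{\left(11,8 \right)}\right) 4 = \left(-36 + 4\right) 4 = \left(-32\right) 4 = -128$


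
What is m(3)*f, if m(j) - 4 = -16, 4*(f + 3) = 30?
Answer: -54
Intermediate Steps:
f = 9/2 (f = -3 + (1/4)*30 = -3 + 15/2 = 9/2 ≈ 4.5000)
m(j) = -12 (m(j) = 4 - 16 = -12)
m(3)*f = -12*9/2 = -54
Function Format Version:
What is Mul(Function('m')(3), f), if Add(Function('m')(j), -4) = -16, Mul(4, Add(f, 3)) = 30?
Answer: -54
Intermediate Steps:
f = Rational(9, 2) (f = Add(-3, Mul(Rational(1, 4), 30)) = Add(-3, Rational(15, 2)) = Rational(9, 2) ≈ 4.5000)
Function('m')(j) = -12 (Function('m')(j) = Add(4, -16) = -12)
Mul(Function('m')(3), f) = Mul(-12, Rational(9, 2)) = -54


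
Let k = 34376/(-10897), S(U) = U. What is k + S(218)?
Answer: 2341170/10897 ≈ 214.85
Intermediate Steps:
k = -34376/10897 (k = 34376*(-1/10897) = -34376/10897 ≈ -3.1546)
k + S(218) = -34376/10897 + 218 = 2341170/10897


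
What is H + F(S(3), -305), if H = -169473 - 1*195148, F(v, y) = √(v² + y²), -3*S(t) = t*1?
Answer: -364621 + √93026 ≈ -3.6432e+5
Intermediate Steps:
S(t) = -t/3
H = -364621 (H = -169473 - 195148 = -364621)
H + F(S(3), -305) = -364621 + √((-⅓*3)² + (-305)²) = -364621 + √((-1)² + 93025) = -364621 + √(1 + 93025) = -364621 + √93026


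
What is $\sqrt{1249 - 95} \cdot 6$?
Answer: $6 \sqrt{1154} \approx 203.82$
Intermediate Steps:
$\sqrt{1249 - 95} \cdot 6 = \sqrt{1154} \cdot 6 = 6 \sqrt{1154}$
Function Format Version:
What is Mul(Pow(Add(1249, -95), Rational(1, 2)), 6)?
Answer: Mul(6, Pow(1154, Rational(1, 2))) ≈ 203.82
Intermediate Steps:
Mul(Pow(Add(1249, -95), Rational(1, 2)), 6) = Mul(Pow(1154, Rational(1, 2)), 6) = Mul(6, Pow(1154, Rational(1, 2)))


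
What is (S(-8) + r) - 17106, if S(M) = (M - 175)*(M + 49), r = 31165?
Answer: 6556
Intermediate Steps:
S(M) = (-175 + M)*(49 + M)
(S(-8) + r) - 17106 = ((-8575 + (-8)**2 - 126*(-8)) + 31165) - 17106 = ((-8575 + 64 + 1008) + 31165) - 17106 = (-7503 + 31165) - 17106 = 23662 - 17106 = 6556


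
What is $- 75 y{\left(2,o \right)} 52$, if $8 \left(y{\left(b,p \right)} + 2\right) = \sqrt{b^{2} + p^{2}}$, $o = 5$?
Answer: $7800 - \frac{975 \sqrt{29}}{2} \approx 5174.7$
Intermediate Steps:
$y{\left(b,p \right)} = -2 + \frac{\sqrt{b^{2} + p^{2}}}{8}$
$- 75 y{\left(2,o \right)} 52 = - 75 \left(-2 + \frac{\sqrt{2^{2} + 5^{2}}}{8}\right) 52 = - 75 \left(-2 + \frac{\sqrt{4 + 25}}{8}\right) 52 = - 75 \left(-2 + \frac{\sqrt{29}}{8}\right) 52 = \left(150 - \frac{75 \sqrt{29}}{8}\right) 52 = 7800 - \frac{975 \sqrt{29}}{2}$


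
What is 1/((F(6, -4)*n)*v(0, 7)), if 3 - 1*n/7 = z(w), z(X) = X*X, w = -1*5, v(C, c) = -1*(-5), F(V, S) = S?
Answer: 1/3080 ≈ 0.00032468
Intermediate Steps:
v(C, c) = 5
w = -5
z(X) = X²
n = -154 (n = 21 - 7*(-5)² = 21 - 7*25 = 21 - 175 = -154)
1/((F(6, -4)*n)*v(0, 7)) = 1/(-4*(-154)*5) = 1/(616*5) = 1/3080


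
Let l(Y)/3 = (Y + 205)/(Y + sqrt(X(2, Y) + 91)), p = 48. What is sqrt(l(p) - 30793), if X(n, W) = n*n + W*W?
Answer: sqrt(-1477305 - 30793*sqrt(2399))/sqrt(48 + sqrt(2399)) ≈ 175.46*I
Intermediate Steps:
X(n, W) = W**2 + n**2 (X(n, W) = n**2 + W**2 = W**2 + n**2)
l(Y) = 3*(205 + Y)/(Y + sqrt(95 + Y**2)) (l(Y) = 3*((Y + 205)/(Y + sqrt((Y**2 + 2**2) + 91))) = 3*((205 + Y)/(Y + sqrt((Y**2 + 4) + 91))) = 3*((205 + Y)/(Y + sqrt((4 + Y**2) + 91))) = 3*((205 + Y)/(Y + sqrt(95 + Y**2))) = 3*(205 + Y)/(Y + sqrt(95 + Y**2)))
sqrt(l(p) - 30793) = sqrt(3*(205 + 48)/(48 + sqrt(95 + 48**2)) - 30793) = sqrt(3*253/(48 + sqrt(95 + 2304)) - 30793) = sqrt(3*253/(48 + sqrt(2399)) - 30793) = sqrt(759/(48 + sqrt(2399)) - 30793) = sqrt(-30793 + 759/(48 + sqrt(2399)))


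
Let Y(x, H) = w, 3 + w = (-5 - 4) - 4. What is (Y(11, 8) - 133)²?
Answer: 22201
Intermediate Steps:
w = -16 (w = -3 + ((-5 - 4) - 4) = -3 + (-9 - 4) = -3 - 13 = -16)
Y(x, H) = -16
(Y(11, 8) - 133)² = (-16 - 133)² = (-149)² = 22201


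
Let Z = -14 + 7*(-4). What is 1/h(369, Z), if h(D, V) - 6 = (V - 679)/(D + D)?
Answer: 738/3707 ≈ 0.19908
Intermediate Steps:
Z = -42 (Z = -14 - 28 = -42)
h(D, V) = 6 + (-679 + V)/(2*D) (h(D, V) = 6 + (V - 679)/(D + D) = 6 + (-679 + V)/((2*D)) = 6 + (-679 + V)*(1/(2*D)) = 6 + (-679 + V)/(2*D))
1/h(369, Z) = 1/((1/2)*(-679 - 42 + 12*369)/369) = 1/((1/2)*(1/369)*(-679 - 42 + 4428)) = 1/((1/2)*(1/369)*3707) = 1/(3707/738) = 738/3707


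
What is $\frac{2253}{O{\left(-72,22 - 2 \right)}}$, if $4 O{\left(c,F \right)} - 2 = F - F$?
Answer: $4506$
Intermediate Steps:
$O{\left(c,F \right)} = \frac{1}{2}$ ($O{\left(c,F \right)} = \frac{1}{2} + \frac{F - F}{4} = \frac{1}{2} + \frac{1}{4} \cdot 0 = \frac{1}{2} + 0 = \frac{1}{2}$)
$\frac{2253}{O{\left(-72,22 - 2 \right)}} = 2253 \frac{1}{\frac{1}{2}} = 2253 \cdot 2 = 4506$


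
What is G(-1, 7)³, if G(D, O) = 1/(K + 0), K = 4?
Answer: 1/64 ≈ 0.015625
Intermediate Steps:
G(D, O) = ¼ (G(D, O) = 1/(4 + 0) = 1/4 = ¼)
G(-1, 7)³ = (¼)³ = 1/64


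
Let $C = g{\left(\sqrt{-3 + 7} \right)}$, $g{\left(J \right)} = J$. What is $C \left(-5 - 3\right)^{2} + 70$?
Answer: $198$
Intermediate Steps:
$C = 2$ ($C = \sqrt{-3 + 7} = \sqrt{4} = 2$)
$C \left(-5 - 3\right)^{2} + 70 = 2 \left(-5 - 3\right)^{2} + 70 = 2 \left(-8\right)^{2} + 70 = 2 \cdot 64 + 70 = 128 + 70 = 198$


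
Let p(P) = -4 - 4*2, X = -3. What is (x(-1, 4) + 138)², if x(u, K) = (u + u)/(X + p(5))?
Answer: 4293184/225 ≈ 19081.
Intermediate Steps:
p(P) = -12 (p(P) = -4 - 8 = -12)
x(u, K) = -2*u/15 (x(u, K) = (u + u)/(-3 - 12) = (2*u)/(-15) = (2*u)*(-1/15) = -2*u/15)
(x(-1, 4) + 138)² = (-2/15*(-1) + 138)² = (2/15 + 138)² = (2072/15)² = 4293184/225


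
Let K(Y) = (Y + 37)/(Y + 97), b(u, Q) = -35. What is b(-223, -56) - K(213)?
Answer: -1110/31 ≈ -35.806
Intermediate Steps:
K(Y) = (37 + Y)/(97 + Y)
b(-223, -56) - K(213) = -35 - (37 + 213)/(97 + 213) = -35 - 250/310 = -35 - 1*25/31 = -35 - 25/31 = -1110/31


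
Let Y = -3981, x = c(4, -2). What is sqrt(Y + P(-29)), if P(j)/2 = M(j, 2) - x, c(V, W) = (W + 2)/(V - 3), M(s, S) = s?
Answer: I*sqrt(4039) ≈ 63.553*I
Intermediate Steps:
c(V, W) = (2 + W)/(-3 + V)
x = 0 (x = (2 - 2)/(-3 + 4) = 0/1 = 1*0 = 0)
P(j) = 2*j (P(j) = 2*(j - 1*0) = 2*(j + 0) = 2*j)
sqrt(Y + P(-29)) = sqrt(-3981 + 2*(-29)) = sqrt(-3981 - 58) = sqrt(-4039) = I*sqrt(4039)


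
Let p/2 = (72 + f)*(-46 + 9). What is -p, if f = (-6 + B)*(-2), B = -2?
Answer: 6512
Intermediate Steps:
f = 16 (f = (-6 - 2)*(-2) = -8*(-2) = 16)
p = -6512 (p = 2*((72 + 16)*(-46 + 9)) = 2*(88*(-37)) = 2*(-3256) = -6512)
-p = -1*(-6512) = 6512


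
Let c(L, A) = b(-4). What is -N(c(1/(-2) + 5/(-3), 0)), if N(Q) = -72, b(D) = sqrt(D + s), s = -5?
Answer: 72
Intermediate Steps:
b(D) = sqrt(-5 + D) (b(D) = sqrt(D - 5) = sqrt(-5 + D))
c(L, A) = 3*I (c(L, A) = sqrt(-5 - 4) = sqrt(-9) = 3*I)
-N(c(1/(-2) + 5/(-3), 0)) = -1*(-72) = 72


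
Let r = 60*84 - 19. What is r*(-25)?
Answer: -125525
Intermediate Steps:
r = 5021 (r = 5040 - 19 = 5021)
r*(-25) = 5021*(-25) = -125525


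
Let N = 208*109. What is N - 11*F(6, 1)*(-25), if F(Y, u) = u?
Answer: 22947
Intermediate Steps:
N = 22672
N - 11*F(6, 1)*(-25) = 22672 - 11*1*(-25) = 22672 - 11*(-25) = 22672 - 1*(-275) = 22672 + 275 = 22947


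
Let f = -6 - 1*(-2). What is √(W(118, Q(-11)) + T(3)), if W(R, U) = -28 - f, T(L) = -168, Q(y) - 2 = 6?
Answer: 8*I*√3 ≈ 13.856*I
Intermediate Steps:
Q(y) = 8 (Q(y) = 2 + 6 = 8)
f = -4 (f = -6 + 2 = -4)
W(R, U) = -24 (W(R, U) = -28 - 1*(-4) = -28 + 4 = -24)
√(W(118, Q(-11)) + T(3)) = √(-24 - 168) = √(-192) = 8*I*√3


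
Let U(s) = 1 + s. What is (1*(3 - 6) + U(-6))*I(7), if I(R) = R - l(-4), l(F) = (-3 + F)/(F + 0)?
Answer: -42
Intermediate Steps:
l(F) = (-3 + F)/F
I(R) = -7/4 + R (I(R) = R - (-3 - 4)/(-4) = R - (-1)*(-7)/4 = R - 1*7/4 = R - 7/4 = -7/4 + R)
(1*(3 - 6) + U(-6))*I(7) = (1*(3 - 6) + (1 - 6))*(-7/4 + 7) = (1*(-3) - 5)*(21/4) = (-3 - 5)*(21/4) = -8*21/4 = -42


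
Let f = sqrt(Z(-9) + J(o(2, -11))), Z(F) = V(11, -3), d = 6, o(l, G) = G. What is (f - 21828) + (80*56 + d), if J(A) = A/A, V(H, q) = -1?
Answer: -17342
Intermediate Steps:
J(A) = 1
Z(F) = -1
f = 0 (f = sqrt(-1 + 1) = sqrt(0) = 0)
(f - 21828) + (80*56 + d) = (0 - 21828) + (80*56 + 6) = -21828 + (4480 + 6) = -21828 + 4486 = -17342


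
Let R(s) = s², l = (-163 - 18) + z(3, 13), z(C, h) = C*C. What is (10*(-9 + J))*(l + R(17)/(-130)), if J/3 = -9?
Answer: 815364/13 ≈ 62720.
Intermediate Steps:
J = -27 (J = 3*(-9) = -27)
z(C, h) = C²
l = -172 (l = (-163 - 18) + 3² = -181 + 9 = -172)
(10*(-9 + J))*(l + R(17)/(-130)) = (10*(-9 - 27))*(-172 + 17²/(-130)) = (10*(-36))*(-172 + 289*(-1/130)) = -360*(-172 - 289/130) = -360*(-22649/130) = 815364/13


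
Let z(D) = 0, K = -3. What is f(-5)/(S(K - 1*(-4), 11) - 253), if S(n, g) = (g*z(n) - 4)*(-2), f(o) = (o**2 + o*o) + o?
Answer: -9/49 ≈ -0.18367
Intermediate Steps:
f(o) = o + 2*o**2 (f(o) = (o**2 + o**2) + o = 2*o**2 + o = o + 2*o**2)
S(n, g) = 8 (S(n, g) = (g*0 - 4)*(-2) = (0 - 4)*(-2) = -4*(-2) = 8)
f(-5)/(S(K - 1*(-4), 11) - 253) = (-5*(1 + 2*(-5)))/(8 - 253) = (-5*(1 - 10))/(-245) = -(-1)*(-9)/49 = -1/245*45 = -9/49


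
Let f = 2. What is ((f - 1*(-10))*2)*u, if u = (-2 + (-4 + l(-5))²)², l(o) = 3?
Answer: 24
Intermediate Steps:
u = 1 (u = (-2 + (-4 + 3)²)² = (-2 + (-1)²)² = (-2 + 1)² = (-1)² = 1)
((f - 1*(-10))*2)*u = ((2 - 1*(-10))*2)*1 = ((2 + 10)*2)*1 = (12*2)*1 = 24*1 = 24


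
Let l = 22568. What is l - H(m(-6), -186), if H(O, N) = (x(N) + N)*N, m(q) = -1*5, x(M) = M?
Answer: -46624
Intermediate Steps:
m(q) = -5
H(O, N) = 2*N**2 (H(O, N) = (N + N)*N = (2*N)*N = 2*N**2)
l - H(m(-6), -186) = 22568 - 2*(-186)**2 = 22568 - 2*34596 = 22568 - 1*69192 = 22568 - 69192 = -46624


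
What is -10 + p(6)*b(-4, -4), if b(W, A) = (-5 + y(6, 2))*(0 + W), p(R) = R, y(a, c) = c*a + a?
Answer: -322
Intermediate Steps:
y(a, c) = a + a*c (y(a, c) = a*c + a = a + a*c)
b(W, A) = 13*W (b(W, A) = (-5 + 6*(1 + 2))*(0 + W) = (-5 + 6*3)*W = (-5 + 18)*W = 13*W)
-10 + p(6)*b(-4, -4) = -10 + 6*(13*(-4)) = -10 + 6*(-52) = -10 - 312 = -322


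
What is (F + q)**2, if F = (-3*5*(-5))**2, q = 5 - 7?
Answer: 31618129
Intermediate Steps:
q = -2
F = 5625 (F = (-15*(-5))**2 = 75**2 = 5625)
(F + q)**2 = (5625 - 2)**2 = 5623**2 = 31618129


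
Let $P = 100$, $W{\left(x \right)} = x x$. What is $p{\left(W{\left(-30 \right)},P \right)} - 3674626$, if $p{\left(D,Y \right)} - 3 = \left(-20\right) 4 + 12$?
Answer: $-3674691$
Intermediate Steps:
$W{\left(x \right)} = x^{2}$
$p{\left(D,Y \right)} = -65$ ($p{\left(D,Y \right)} = 3 + \left(\left(-20\right) 4 + 12\right) = 3 + \left(-80 + 12\right) = 3 - 68 = -65$)
$p{\left(W{\left(-30 \right)},P \right)} - 3674626 = -65 - 3674626 = -3674691$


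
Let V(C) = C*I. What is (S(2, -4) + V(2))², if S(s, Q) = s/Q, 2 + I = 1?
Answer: 25/4 ≈ 6.2500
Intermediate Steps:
I = -1 (I = -2 + 1 = -1)
V(C) = -C (V(C) = C*(-1) = -C)
(S(2, -4) + V(2))² = (2/(-4) - 1*2)² = (2*(-¼) - 2)² = (-½ - 2)² = (-5/2)² = 25/4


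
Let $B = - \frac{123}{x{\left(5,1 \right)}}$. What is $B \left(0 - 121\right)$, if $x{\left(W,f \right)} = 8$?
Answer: $\frac{14883}{8} \approx 1860.4$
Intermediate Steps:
$B = - \frac{123}{8} \approx -15.375$
$B \left(0 - 121\right) = - \frac{123 \left(0 - 121\right)}{8} = \left(- \frac{123}{8}\right) \left(-121\right) = \frac{14883}{8}$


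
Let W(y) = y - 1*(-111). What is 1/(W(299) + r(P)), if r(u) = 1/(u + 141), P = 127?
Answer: 268/109881 ≈ 0.0024390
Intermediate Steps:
W(y) = 111 + y (W(y) = y + 111 = 111 + y)
r(u) = 1/(141 + u)
1/(W(299) + r(P)) = 1/((111 + 299) + 1/(141 + 127)) = 1/(410 + 1/268) = 1/(109881/268) = 268/109881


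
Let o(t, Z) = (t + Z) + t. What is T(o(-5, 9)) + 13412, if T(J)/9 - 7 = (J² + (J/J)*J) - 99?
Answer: 12584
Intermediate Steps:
o(t, Z) = Z + 2*t (o(t, Z) = (Z + t) + t = Z + 2*t)
T(J) = -828 + 9*J + 9*J² (T(J) = 63 + 9*((J² + (J/J)*J) - 99) = 63 + 9*((J² + 1*J) - 99) = 63 + 9*((J² + J) - 99) = 63 + 9*((J + J²) - 99) = 63 + 9*(-99 + J + J²) = 63 + (-891 + 9*J + 9*J²) = -828 + 9*J + 9*J²)
T(o(-5, 9)) + 13412 = (-828 + 9*(9 + 2*(-5)) + 9*(9 + 2*(-5))²) + 13412 = (-828 + 9*(9 - 10) + 9*(9 - 10)²) + 13412 = (-828 + 9*(-1) + 9*(-1)²) + 13412 = (-828 - 9 + 9*1) + 13412 = (-828 - 9 + 9) + 13412 = -828 + 13412 = 12584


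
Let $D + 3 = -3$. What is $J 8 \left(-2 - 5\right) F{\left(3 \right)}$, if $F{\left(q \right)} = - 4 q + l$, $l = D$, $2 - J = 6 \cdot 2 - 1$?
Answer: $-9072$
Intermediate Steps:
$D = -6$ ($D = -3 - 3 = -6$)
$J = -9$ ($J = 2 - \left(6 \cdot 2 - 1\right) = 2 - \left(12 - 1\right) = 2 - 11 = -9$)
$l = -6$
$F{\left(q \right)} = -6 - 4 q$ ($F{\left(q \right)} = - 4 q - 6 = -6 - 4 q$)
$J 8 \left(-2 - 5\right) F{\left(3 \right)} = \left(-9\right) 8 \left(-2 - 5\right) \left(-6 - 12\right) = - 72 \left(- 7 \left(-6 - 12\right)\right) = - 72 \left(\left(-7\right) \left(-18\right)\right) = \left(-72\right) 126 = -9072$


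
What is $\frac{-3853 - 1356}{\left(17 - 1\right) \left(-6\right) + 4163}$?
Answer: $- \frac{5209}{4067} \approx -1.2808$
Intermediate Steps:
$\frac{-3853 - 1356}{\left(17 - 1\right) \left(-6\right) + 4163} = - \frac{5209}{16 \left(-6\right) + 4163} = - \frac{5209}{-96 + 4163} = - \frac{5209}{4067}$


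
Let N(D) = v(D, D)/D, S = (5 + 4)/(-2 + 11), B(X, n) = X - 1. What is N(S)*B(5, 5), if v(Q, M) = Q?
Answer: 4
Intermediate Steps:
B(X, n) = -1 + X
S = 1 (S = 9/9 = 9*(1/9) = 1)
N(D) = 1 (N(D) = D/D = 1)
N(S)*B(5, 5) = 1*(-1 + 5) = 1*4 = 4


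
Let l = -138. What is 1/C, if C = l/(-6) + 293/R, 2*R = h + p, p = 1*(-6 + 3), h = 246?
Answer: 243/6175 ≈ 0.039352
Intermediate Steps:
p = -3 (p = 1*(-3) = -3)
R = 243/2 (R = (246 - 3)/2 = (½)*243 = 243/2 ≈ 121.50)
C = 6175/243 (C = -138/(-6) + 293/(243/2) = -138*(-⅙) + 293*(2/243) = 23 + 586/243 = 6175/243 ≈ 25.412)
1/C = 1/(6175/243) = 243/6175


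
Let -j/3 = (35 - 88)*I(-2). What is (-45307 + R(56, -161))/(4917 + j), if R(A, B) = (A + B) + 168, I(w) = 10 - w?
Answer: -45244/6825 ≈ -6.6292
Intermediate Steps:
j = 1908 (j = -3*(35 - 88)*(10 - 1*(-2)) = -(-159)*(10 + 2) = -(-159)*12 = -3*(-636) = 1908)
R(A, B) = 168 + A + B
(-45307 + R(56, -161))/(4917 + j) = (-45307 + (168 + 56 - 161))/(4917 + 1908) = (-45307 + 63)/6825 = -45244*1/6825 = -45244/6825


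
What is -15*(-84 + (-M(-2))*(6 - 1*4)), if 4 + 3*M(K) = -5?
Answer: 1170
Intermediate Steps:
M(K) = -3 (M(K) = -4/3 + (⅓)*(-5) = -4/3 - 5/3 = -3)
-15*(-84 + (-M(-2))*(6 - 1*4)) = -15*(-84 + (-1*(-3))*(6 - 1*4)) = -15*(-84 + 3*(6 - 4)) = -15*(-84 + 3*2) = -15*(-84 + 6) = -15*(-78) = 1170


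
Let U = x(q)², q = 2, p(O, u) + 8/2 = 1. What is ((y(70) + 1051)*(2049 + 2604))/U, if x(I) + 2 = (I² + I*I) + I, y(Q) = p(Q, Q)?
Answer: 609543/8 ≈ 76193.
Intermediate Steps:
p(O, u) = -3 (p(O, u) = -4 + 1 = -3)
y(Q) = -3
x(I) = -2 + I + 2*I² (x(I) = -2 + ((I² + I*I) + I) = -2 + ((I² + I²) + I) = -2 + (2*I² + I) = -2 + (I + 2*I²) = -2 + I + 2*I²)
U = 64 (U = (-2 + 2 + 2*2²)² = (-2 + 2 + 2*4)² = (-2 + 2 + 8)² = 8² = 64)
((y(70) + 1051)*(2049 + 2604))/U = ((-3 + 1051)*(2049 + 2604))/64 = (1048*4653)*(1/64) = 4876344*(1/64) = 609543/8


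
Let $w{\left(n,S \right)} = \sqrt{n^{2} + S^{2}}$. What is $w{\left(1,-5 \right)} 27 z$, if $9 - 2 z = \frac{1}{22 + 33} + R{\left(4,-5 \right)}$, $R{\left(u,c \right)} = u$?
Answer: $\frac{3699 \sqrt{26}}{55} \approx 342.93$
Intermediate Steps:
$w{\left(n,S \right)} = \sqrt{S^{2} + n^{2}}$
$z = \frac{137}{55}$ ($z = \frac{9}{2} - \frac{\frac{1}{22 + 33} + 4}{2} = \frac{9}{2} - \frac{\frac{1}{55} + 4}{2} = \frac{9}{2} - \frac{221}{110} = \frac{137}{55} \approx 2.4909$)
$w{\left(1,-5 \right)} 27 z = \sqrt{\left(-5\right)^{2} + 1^{2}} \cdot 27 \cdot \frac{137}{55} = \sqrt{25 + 1} \cdot 27 \cdot \frac{137}{55} = \sqrt{26} \cdot 27 \cdot \frac{137}{55} = 27 \sqrt{26} \cdot \frac{137}{55} = \frac{3699 \sqrt{26}}{55}$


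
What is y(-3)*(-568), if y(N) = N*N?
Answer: -5112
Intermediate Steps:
y(N) = N²
y(-3)*(-568) = (-3)²*(-568) = 9*(-568) = -5112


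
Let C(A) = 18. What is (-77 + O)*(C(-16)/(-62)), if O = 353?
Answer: -2484/31 ≈ -80.129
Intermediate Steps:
(-77 + O)*(C(-16)/(-62)) = (-77 + 353)*(18/(-62)) = 276*(18*(-1/62)) = 276*(-9/31) = -2484/31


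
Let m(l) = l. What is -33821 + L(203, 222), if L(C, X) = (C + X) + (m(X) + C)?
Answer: -32971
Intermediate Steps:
L(C, X) = 2*C + 2*X (L(C, X) = (C + X) + (X + C) = (C + X) + (C + X) = 2*C + 2*X)
-33821 + L(203, 222) = -33821 + (2*203 + 2*222) = -33821 + (406 + 444) = -33821 + 850 = -32971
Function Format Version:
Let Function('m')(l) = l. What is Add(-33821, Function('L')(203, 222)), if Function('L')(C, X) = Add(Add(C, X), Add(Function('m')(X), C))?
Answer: -32971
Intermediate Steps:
Function('L')(C, X) = Add(Mul(2, C), Mul(2, X)) (Function('L')(C, X) = Add(Add(C, X), Add(X, C)) = Add(Add(C, X), Add(C, X)) = Add(Mul(2, C), Mul(2, X)))
Add(-33821, Function('L')(203, 222)) = Add(-33821, Add(Mul(2, 203), Mul(2, 222))) = Add(-33821, Add(406, 444)) = Add(-33821, 850) = -32971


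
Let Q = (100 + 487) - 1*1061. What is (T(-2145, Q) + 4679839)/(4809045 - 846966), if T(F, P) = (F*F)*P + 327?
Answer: -2176205684/3962079 ≈ -549.26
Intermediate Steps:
Q = -474 (Q = 587 - 1061 = -474)
T(F, P) = 327 + P*F² (T(F, P) = F²*P + 327 = P*F² + 327 = 327 + P*F²)
(T(-2145, Q) + 4679839)/(4809045 - 846966) = ((327 - 474*(-2145)²) + 4679839)/(4809045 - 846966) = ((327 - 474*4601025) + 4679839)/3962079 = ((327 - 2180885850) + 4679839)*(1/3962079) = (-2180885523 + 4679839)*(1/3962079) = -2176205684*1/3962079 = -2176205684/3962079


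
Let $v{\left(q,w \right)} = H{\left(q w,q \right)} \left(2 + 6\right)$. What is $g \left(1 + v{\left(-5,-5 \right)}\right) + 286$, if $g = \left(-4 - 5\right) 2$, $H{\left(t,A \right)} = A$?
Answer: $988$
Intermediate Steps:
$g = -18$ ($g = \left(-9\right) 2 = -18$)
$v{\left(q,w \right)} = 8 q$ ($v{\left(q,w \right)} = q \left(2 + 6\right) = q 8 = 8 q$)
$g \left(1 + v{\left(-5,-5 \right)}\right) + 286 = - 18 \left(1 + 8 \left(-5\right)\right) + 286 = - 18 \left(1 - 40\right) + 286 = \left(-18\right) \left(-39\right) + 286 = 702 + 286 = 988$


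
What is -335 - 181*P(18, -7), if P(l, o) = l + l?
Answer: -6851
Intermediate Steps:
P(l, o) = 2*l
-335 - 181*P(18, -7) = -335 - 362*18 = -335 - 181*36 = -335 - 6516 = -6851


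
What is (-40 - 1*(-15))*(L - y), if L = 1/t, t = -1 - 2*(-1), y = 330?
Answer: 8225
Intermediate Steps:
t = 1 (t = -1 + 2 = 1)
L = 1 (L = 1/1 = 1)
(-40 - 1*(-15))*(L - y) = (-40 - 1*(-15))*(1 - 1*330) = (-40 + 15)*(1 - 330) = -25*(-329) = 8225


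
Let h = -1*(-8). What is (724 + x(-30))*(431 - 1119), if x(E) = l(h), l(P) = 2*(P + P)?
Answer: -520128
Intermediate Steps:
h = 8
l(P) = 4*P (l(P) = 2*(2*P) = 4*P)
x(E) = 32 (x(E) = 4*8 = 32)
(724 + x(-30))*(431 - 1119) = (724 + 32)*(431 - 1119) = 756*(-688) = -520128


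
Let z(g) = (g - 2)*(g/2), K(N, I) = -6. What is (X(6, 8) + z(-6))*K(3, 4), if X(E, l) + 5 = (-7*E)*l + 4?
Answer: 1878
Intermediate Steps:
z(g) = g*(-2 + g)/2 (z(g) = (-2 + g)*(g*(½)) = (-2 + g)*(g/2) = g*(-2 + g)/2)
X(E, l) = -1 - 7*E*l (X(E, l) = -5 + ((-7*E)*l + 4) = -5 + (-7*E*l + 4) = -5 + (4 - 7*E*l) = -1 - 7*E*l)
(X(6, 8) + z(-6))*K(3, 4) = ((-1 - 7*6*8) + (½)*(-6)*(-2 - 6))*(-6) = ((-1 - 336) + (½)*(-6)*(-8))*(-6) = (-337 + 24)*(-6) = -313*(-6) = 1878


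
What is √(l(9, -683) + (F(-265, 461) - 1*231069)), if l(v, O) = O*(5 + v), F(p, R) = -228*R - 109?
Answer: 2*I*√86462 ≈ 588.09*I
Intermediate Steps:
F(p, R) = -109 - 228*R
√(l(9, -683) + (F(-265, 461) - 1*231069)) = √(-683*(5 + 9) + ((-109 - 228*461) - 1*231069)) = √(-683*14 + ((-109 - 105108) - 231069)) = √(-9562 + (-105217 - 231069)) = √(-9562 - 336286) = √(-345848) = 2*I*√86462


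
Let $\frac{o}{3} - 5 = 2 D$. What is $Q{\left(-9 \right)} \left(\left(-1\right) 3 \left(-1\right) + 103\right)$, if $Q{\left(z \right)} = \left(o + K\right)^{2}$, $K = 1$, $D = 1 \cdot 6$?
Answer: $286624$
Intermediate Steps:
$D = 6$
$o = 51$ ($o = 15 + 3 \cdot 2 \cdot 6 = 15 + 3 \cdot 12 = 15 + 36 = 51$)
$Q{\left(z \right)} = 2704$ ($Q{\left(z \right)} = \left(51 + 1\right)^{2} = 52^{2} = 2704$)
$Q{\left(-9 \right)} \left(\left(-1\right) 3 \left(-1\right) + 103\right) = 2704 \left(\left(-1\right) 3 \left(-1\right) + 103\right) = 2704 \left(\left(-3\right) \left(-1\right) + 103\right) = 2704 \left(3 + 103\right) = 2704 \cdot 106 = 286624$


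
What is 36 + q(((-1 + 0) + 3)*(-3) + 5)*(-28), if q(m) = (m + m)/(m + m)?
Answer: 8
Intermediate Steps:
q(m) = 1 (q(m) = (2*m)/((2*m)) = (2*m)*(1/(2*m)) = 1)
36 + q(((-1 + 0) + 3)*(-3) + 5)*(-28) = 36 + 1*(-28) = 36 - 28 = 8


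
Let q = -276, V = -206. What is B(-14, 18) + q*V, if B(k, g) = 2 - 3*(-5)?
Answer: 56873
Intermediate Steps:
B(k, g) = 17 (B(k, g) = 2 + 15 = 17)
B(-14, 18) + q*V = 17 - 276*(-206) = 17 + 56856 = 56873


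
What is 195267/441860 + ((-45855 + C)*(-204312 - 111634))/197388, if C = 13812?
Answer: 372780524746973/7268155140 ≈ 51290.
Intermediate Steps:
195267/441860 + ((-45855 + C)*(-204312 - 111634))/197388 = 195267/441860 + ((-45855 + 13812)*(-204312 - 111634))/197388 = 195267*(1/441860) - 32043*(-315946)*(1/197388) = 195267/441860 + 10123857678*(1/197388) = 195267/441860 + 1687309613/32898 = 372780524746973/7268155140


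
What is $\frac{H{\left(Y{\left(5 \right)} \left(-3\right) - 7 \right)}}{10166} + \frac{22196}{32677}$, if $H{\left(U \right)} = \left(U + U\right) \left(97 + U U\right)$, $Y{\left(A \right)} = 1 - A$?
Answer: $\frac{132755238}{166097191} \approx 0.79926$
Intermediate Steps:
$H{\left(U \right)} = 2 U \left(97 + U^{2}\right)$
$\frac{H{\left(Y{\left(5 \right)} \left(-3\right) - 7 \right)}}{10166} + \frac{22196}{32677} = \frac{2 \left(\left(1 - 5\right) \left(-3\right) - 7\right) \left(97 + \left(\left(1 - 5\right) \left(-3\right) - 7\right)^{2}\right)}{10166} + \frac{22196}{32677} = 2 \left(\left(1 - 5\right) \left(-3\right) - 7\right) \left(97 + \left(\left(1 - 5\right) \left(-3\right) - 7\right)^{2}\right) \frac{1}{10166} + 22196 \cdot \frac{1}{32677} = 2 \left(\left(-4\right) \left(-3\right) - 7\right) \left(97 + \left(\left(-4\right) \left(-3\right) - 7\right)^{2}\right) \frac{1}{10166} + \frac{22196}{32677} = 2 \left(12 - 7\right) \left(97 + \left(12 - 7\right)^{2}\right) \frac{1}{10166} + \frac{22196}{32677} = 2 \cdot 5 \left(97 + 5^{2}\right) \frac{1}{10166} + \frac{22196}{32677} = 2 \cdot 5 \left(97 + 25\right) \frac{1}{10166} + \frac{22196}{32677} = 2 \cdot 5 \cdot 122 \cdot \frac{1}{10166} + \frac{22196}{32677} = 1220 \cdot \frac{1}{10166} + \frac{22196}{32677} = \frac{610}{5083} + \frac{22196}{32677} = \frac{132755238}{166097191}$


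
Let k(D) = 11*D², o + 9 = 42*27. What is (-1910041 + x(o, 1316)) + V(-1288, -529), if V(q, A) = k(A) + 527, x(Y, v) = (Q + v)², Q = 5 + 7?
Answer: 2932321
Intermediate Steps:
Q = 12
o = 1125 (o = -9 + 42*27 = -9 + 1134 = 1125)
x(Y, v) = (12 + v)²
V(q, A) = 527 + 11*A² (V(q, A) = 11*A² + 527 = 527 + 11*A²)
(-1910041 + x(o, 1316)) + V(-1288, -529) = (-1910041 + (12 + 1316)²) + (527 + 11*(-529)²) = (-1910041 + 1328²) + (527 + 11*279841) = (-1910041 + 1763584) + (527 + 3078251) = -146457 + 3078778 = 2932321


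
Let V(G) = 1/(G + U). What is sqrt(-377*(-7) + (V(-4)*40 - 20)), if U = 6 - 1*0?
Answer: sqrt(2639) ≈ 51.371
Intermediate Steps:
U = 6 (U = 6 + 0 = 6)
V(G) = 1/(6 + G) (V(G) = 1/(G + 6) = 1/(6 + G))
sqrt(-377*(-7) + (V(-4)*40 - 20)) = sqrt(-377*(-7) + (40/(6 - 4) - 20)) = sqrt(2639 + (40/2 - 20)) = sqrt(2639 + ((1/2)*40 - 20)) = sqrt(2639 + (20 - 20)) = sqrt(2639 + 0) = sqrt(2639)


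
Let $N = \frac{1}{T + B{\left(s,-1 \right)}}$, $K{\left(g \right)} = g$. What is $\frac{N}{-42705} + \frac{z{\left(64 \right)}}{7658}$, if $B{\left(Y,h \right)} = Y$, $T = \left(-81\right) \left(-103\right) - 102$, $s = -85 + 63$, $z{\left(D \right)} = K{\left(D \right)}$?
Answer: $\frac{11231752811}{1343949880455} \approx 0.0083573$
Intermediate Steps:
$z{\left(D \right)} = D$
$s = -22$
$T = 8241$ ($T = 8343 - 102 = 8241$)
$N = \frac{1}{8219}$ ($N = \frac{1}{8241 - 22} = \frac{1}{8219} \approx 0.00012167$)
$\frac{N}{-42705} + \frac{z{\left(64 \right)}}{7658} = \frac{1}{8219 \left(-42705\right)} + \frac{64}{7658} = \frac{1}{8219} \left(- \frac{1}{42705}\right) + 64 \cdot \frac{1}{7658} = - \frac{1}{350992395} + \frac{32}{3829} = \frac{11231752811}{1343949880455}$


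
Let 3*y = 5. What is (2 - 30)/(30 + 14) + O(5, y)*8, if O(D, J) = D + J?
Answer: 1739/33 ≈ 52.697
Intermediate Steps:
y = 5/3 (y = (⅓)*5 = 5/3 ≈ 1.6667)
(2 - 30)/(30 + 14) + O(5, y)*8 = (2 - 30)/(30 + 14) + (5 + 5/3)*8 = -28/44 + (20/3)*8 = -28*1/44 + 160/3 = -7/11 + 160/3 = 1739/33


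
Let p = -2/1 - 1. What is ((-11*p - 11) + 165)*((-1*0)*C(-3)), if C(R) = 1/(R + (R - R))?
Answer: 0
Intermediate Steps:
p = -3 (p = -2*1 - 1 = -2 - 1 = -3)
C(R) = 1/R (C(R) = 1/(R + 0) = 1/R)
((-11*p - 11) + 165)*((-1*0)*C(-3)) = ((-11*(-3) - 11) + 165)*(-1*0/(-3)) = ((33 - 11) + 165)*(0*(-⅓)) = (22 + 165)*0 = 187*0 = 0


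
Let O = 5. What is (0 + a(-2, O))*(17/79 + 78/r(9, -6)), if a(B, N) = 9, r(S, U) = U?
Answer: -9090/79 ≈ -115.06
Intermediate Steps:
(0 + a(-2, O))*(17/79 + 78/r(9, -6)) = (0 + 9)*(17/79 + 78/(-6)) = 9*(17*(1/79) + 78*(-1/6)) = 9*(17/79 - 13) = 9*(-1010/79) = -9090/79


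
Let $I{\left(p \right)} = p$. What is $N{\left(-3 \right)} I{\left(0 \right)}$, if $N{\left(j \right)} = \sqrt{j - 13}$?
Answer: $0$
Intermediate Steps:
$N{\left(j \right)} = \sqrt{-13 + j}$
$N{\left(-3 \right)} I{\left(0 \right)} = \sqrt{-13 - 3} \cdot 0 = \sqrt{-16} \cdot 0 = 4 i 0 = 0$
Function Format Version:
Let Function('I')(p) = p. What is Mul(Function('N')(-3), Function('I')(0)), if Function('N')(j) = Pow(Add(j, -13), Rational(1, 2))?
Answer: 0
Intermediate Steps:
Function('N')(j) = Pow(Add(-13, j), Rational(1, 2))
Mul(Function('N')(-3), Function('I')(0)) = Mul(Pow(Add(-13, -3), Rational(1, 2)), 0) = Mul(Pow(-16, Rational(1, 2)), 0) = Mul(Mul(4, I), 0) = 0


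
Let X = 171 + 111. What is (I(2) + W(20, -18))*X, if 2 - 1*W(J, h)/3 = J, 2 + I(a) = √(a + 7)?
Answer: -14946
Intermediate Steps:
I(a) = -2 + √(7 + a) (I(a) = -2 + √(a + 7) = -2 + √(7 + a))
W(J, h) = 6 - 3*J
X = 282
(I(2) + W(20, -18))*X = ((-2 + √(7 + 2)) + (6 - 3*20))*282 = ((-2 + √9) + (6 - 60))*282 = ((-2 + 3) - 54)*282 = (1 - 54)*282 = -53*282 = -14946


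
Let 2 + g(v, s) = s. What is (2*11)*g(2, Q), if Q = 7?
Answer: 110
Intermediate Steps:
g(v, s) = -2 + s
(2*11)*g(2, Q) = (2*11)*(-2 + 7) = 22*5 = 110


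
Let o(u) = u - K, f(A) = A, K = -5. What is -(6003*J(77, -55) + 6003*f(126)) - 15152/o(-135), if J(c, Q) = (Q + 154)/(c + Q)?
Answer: -101825743/130 ≈ -7.8328e+5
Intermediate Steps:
o(u) = 5 + u (o(u) = u - 1*(-5) = u + 5 = 5 + u)
J(c, Q) = (154 + Q)/(Q + c)
-(6003*J(77, -55) + 6003*f(126)) - 15152/o(-135) = -(756378 + 6003*(154 - 55)/(-55 + 77)) - 15152/(5 - 135) = -6003/(1/(99/22 + 126)) - 15152/(-130) = -6003/(1/((1/22)*99 + 126)) - 15152*(-1/130) = -6003/(1/(9/2 + 126)) + 7576/65 = -6003/(1/(261/2)) + 7576/65 = -6003/2/261 + 7576/65 = -6003*261/2 + 7576/65 = -1566783/2 + 7576/65 = -101825743/130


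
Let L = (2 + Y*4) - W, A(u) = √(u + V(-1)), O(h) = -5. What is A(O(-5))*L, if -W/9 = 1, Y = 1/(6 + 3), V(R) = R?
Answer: 103*I*√6/9 ≈ 28.033*I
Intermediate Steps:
Y = ⅑ (Y = 1/9 = ⅑ ≈ 0.11111)
W = -9 (W = -9*1 = -9)
A(u) = √(-1 + u) (A(u) = √(u - 1) = √(-1 + u))
L = 103/9 (L = (2 + (⅑)*4) - 1*(-9) = (2 + 4/9) + 9 = 22/9 + 9 = 103/9 ≈ 11.444)
A(O(-5))*L = √(-1 - 5)*(103/9) = √(-6)*(103/9) = (I*√6)*(103/9) = 103*I*√6/9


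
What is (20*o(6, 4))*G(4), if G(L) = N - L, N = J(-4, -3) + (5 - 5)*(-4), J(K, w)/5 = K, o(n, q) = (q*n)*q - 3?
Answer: -44640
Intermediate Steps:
o(n, q) = -3 + n*q**2 (o(n, q) = (n*q)*q - 3 = n*q**2 - 3 = -3 + n*q**2)
J(K, w) = 5*K
N = -20 (N = 5*(-4) + (5 - 5)*(-4) = -20 + 0*(-4) = -20 + 0 = -20)
G(L) = -20 - L
(20*o(6, 4))*G(4) = (20*(-3 + 6*4**2))*(-20 - 1*4) = (20*(-3 + 6*16))*(-20 - 4) = (20*(-3 + 96))*(-24) = (20*93)*(-24) = 1860*(-24) = -44640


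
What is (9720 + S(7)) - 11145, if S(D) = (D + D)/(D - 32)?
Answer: -35639/25 ≈ -1425.6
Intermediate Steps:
S(D) = 2*D/(-32 + D) (S(D) = (2*D)/(-32 + D) = 2*D/(-32 + D))
(9720 + S(7)) - 11145 = (9720 + 2*7/(-32 + 7)) - 11145 = (9720 + 2*7/(-25)) - 11145 = (9720 + 2*7*(-1/25)) - 11145 = (9720 - 14/25) - 11145 = 242986/25 - 11145 = -35639/25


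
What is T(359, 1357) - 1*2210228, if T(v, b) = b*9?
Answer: -2198015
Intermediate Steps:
T(v, b) = 9*b
T(359, 1357) - 1*2210228 = 9*1357 - 1*2210228 = 12213 - 2210228 = -2198015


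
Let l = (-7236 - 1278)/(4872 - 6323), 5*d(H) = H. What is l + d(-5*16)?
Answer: -14702/1451 ≈ -10.132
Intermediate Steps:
d(H) = H/5
l = 8514/1451 (l = -8514/(-1451) = -8514*(-1/1451) = 8514/1451 ≈ 5.8677)
l + d(-5*16) = 8514/1451 + (-5*16)/5 = 8514/1451 + (⅕)*(-80) = 8514/1451 - 16 = -14702/1451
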